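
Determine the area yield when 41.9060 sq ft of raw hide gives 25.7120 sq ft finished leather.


Formula: Yield = finished / raw * 100
Substituting: Yield = 25.7120 / 41.9060 * 100
Result: 61.3564 %


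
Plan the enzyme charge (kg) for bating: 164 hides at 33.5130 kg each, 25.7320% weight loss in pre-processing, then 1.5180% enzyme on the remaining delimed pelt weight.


Total_raw = N * avg_wt = 164 * 33.5130 = 5496.1320 kg
Substrate = Total_raw * (1 - loss/100) = 5496.1320 * (1 - 25.7320/100) = 4081.8673 kg
Enzyme = Substrate * pct / 100 = 4081.8673 * 1.5180 / 100 = 61.9627 kg


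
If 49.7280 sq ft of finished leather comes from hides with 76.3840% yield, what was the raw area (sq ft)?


Formula: raw = finished * 100 / yield
Substituting: raw = 49.7280 * 100 / 76.3840
Result: 65.1026 sq ft


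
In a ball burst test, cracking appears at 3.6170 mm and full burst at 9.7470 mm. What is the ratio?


Formula: Ratio = crack / burst
Substituting: Ratio = 3.6170 / 9.7470
Result: 0.3711


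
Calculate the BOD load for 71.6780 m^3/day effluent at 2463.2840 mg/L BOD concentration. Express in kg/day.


Formula: BOD_load = volume * conc / 1000
Substituting: BOD_load = 71.6780 * 2463.2840 / 1000
Result: 176.5633 kg/day


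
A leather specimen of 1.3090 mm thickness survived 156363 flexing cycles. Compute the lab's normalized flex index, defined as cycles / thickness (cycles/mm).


Formula: Index = cycles / thickness
Substituting: Index = 156363 / 1.3090
Result: 119452.2536 cycles/mm


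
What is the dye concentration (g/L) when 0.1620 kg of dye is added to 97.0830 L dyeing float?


Formula: Conc = dye_mass(kg) / volume(L) * 1000
Substituting: Conc = 0.1620 / 97.0830 * 1000
Result: 1.6687 g/L


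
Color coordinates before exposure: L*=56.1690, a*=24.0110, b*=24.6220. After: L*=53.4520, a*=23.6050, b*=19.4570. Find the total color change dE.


dL = -2.7170, da = -0.4060, db = -5.1650
dE = sqrt((-2.7170)^2 + (-0.4060)^2 + (-5.1650)^2) = 5.8501


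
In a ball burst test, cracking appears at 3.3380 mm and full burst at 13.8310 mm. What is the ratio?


Formula: Ratio = crack / burst
Substituting: Ratio = 3.3380 / 13.8310
Result: 0.2413


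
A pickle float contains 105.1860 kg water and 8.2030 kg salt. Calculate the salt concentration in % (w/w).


Formula: Conc = salt / (water + salt) * 100
Substituting: Conc = 8.2030 / (105.1860 + 8.2030) * 100
Result: 7.2344 %


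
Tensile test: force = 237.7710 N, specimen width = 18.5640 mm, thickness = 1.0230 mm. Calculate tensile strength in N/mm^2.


Formula: TS = force / (width * thickness)
Substituting: TS = 237.7710 / (18.5640 * 1.0230)
Result: 12.5202 N/mm^2


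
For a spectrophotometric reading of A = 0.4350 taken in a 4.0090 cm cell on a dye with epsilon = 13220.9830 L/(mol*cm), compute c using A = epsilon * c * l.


Formula: c = A / (epsilon * l)
Substituting: c = 0.4350 / (13220.9830 * 4.0090)
Result: 8.2071e-06 mol/L


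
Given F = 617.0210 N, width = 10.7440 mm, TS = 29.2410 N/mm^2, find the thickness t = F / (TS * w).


Formula: t = F / (TS * w)
Substituting: t = 617.0210 / (29.2410 * 10.7440)
Result: 1.9640 mm


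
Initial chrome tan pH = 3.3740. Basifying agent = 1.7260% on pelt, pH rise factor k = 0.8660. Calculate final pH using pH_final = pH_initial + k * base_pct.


Formula: pH_final = pH_initial + k * base_pct
Substituting: pH_final = 3.3740 + 0.8660 * 1.7260
Result: 4.8687


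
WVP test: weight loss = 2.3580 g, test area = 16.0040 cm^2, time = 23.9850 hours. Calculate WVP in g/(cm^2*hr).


Formula: WVP = loss / (area * time)
Substituting: WVP = 2.3580 / (16.0040 * 23.9850)
Result: 0.00614293 g/(cm^2*hr)


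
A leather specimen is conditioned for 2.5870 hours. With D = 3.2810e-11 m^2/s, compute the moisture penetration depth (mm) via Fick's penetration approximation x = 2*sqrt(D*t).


t = 2.5870 hr * 3600 = 9313.2000 s
D * t = 3.2810e-11 * 9313.2000 = 3.0557e-07
x = 2 * sqrt(D*t) = 2 * sqrt(3.0557e-07) = 0.00110556 m = 1.1056 mm


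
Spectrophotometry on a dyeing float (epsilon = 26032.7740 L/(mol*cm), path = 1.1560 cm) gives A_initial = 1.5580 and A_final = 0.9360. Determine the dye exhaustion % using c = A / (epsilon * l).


c_initial = A_i / (epsilon * l) = 1.5580 / (26032.7740 * 1.1560) = 5.1771e-05 mol/L
c_final = A_f / (epsilon * l) = 0.9360 / (26032.7740 * 1.1560) = 3.1103e-05 mol/L
Exhaustion = (c_initial - c_final) / c_initial * 100 = (5.1771e-05 - 3.1103e-05) / 5.1771e-05 * 100 = 39.9230 %


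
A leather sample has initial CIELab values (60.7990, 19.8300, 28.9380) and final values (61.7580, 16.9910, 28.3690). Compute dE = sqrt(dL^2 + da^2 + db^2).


dL = 0.9590, da = -2.8390, db = -0.5690
dE = sqrt(0.9590^2 + (-2.8390)^2 + (-0.5690)^2) = 3.0501


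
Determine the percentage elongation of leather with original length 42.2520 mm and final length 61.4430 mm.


Formula: Elongation = (Lf - L0) / L0 * 100
Substituting: Elongation = (61.4430 - 42.2520) / 42.2520 * 100
Result: 45.4203 %


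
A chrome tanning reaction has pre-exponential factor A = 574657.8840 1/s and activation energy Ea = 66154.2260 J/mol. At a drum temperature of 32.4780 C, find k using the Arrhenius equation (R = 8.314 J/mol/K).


T_K = T_C + 273.15 = 32.4780 + 273.15 = 305.6280 K
exponent = -Ea / (R * T_K) = -66154.2260 / (8.314 * 305.6280) = -26.0348
k = A * exp(exponent) = 574657.8840 * exp(-26.0348) = 2.8355e-06 1/s


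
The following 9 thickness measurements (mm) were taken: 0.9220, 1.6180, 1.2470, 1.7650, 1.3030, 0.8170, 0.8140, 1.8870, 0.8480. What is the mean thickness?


Formula: Average = sum / n
Substituting: Average = 11.2210 / 9
Result: 1.2468 mm


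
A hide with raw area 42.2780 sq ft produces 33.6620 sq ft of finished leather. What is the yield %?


Formula: Yield = finished / raw * 100
Substituting: Yield = 33.6620 / 42.2780 * 100
Result: 79.6206 %


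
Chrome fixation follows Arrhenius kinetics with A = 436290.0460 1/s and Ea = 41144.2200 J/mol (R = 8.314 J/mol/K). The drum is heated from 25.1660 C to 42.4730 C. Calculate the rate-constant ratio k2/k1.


T1 = 25.1660 + 273.15 = 298.3160 K; T2 = 42.4730 + 273.15 = 315.6230 K
k1 = A * exp(-Ea/(R*T1)) = 436290.0460 * exp(-41144.2200/(8.314*298.3160)) = 0.0272414 1/s
k2 = A * exp(-Ea/(R*T2)) = 436290.0460 * exp(-41144.2200/(8.314*315.6230)) = 0.067653 1/s
k2/k1 = 0.067653 / 0.0272414 = 2.4835


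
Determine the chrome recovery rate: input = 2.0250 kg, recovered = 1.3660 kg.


Formula: Recovery = recovered / input * 100
Substituting: Recovery = 1.3660 / 2.0250 * 100
Result: 67.4568 %


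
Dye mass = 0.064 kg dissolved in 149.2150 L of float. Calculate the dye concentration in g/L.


Formula: Conc = dye_mass(kg) / volume(L) * 1000
Substituting: Conc = 0.064 / 149.2150 * 1000
Result: 0.4289 g/L


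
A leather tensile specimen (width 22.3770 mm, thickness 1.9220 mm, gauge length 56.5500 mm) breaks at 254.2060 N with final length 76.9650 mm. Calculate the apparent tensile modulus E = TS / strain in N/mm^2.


TS = F / (w * t) = 254.2060 / (22.3770 * 1.9220) = 5.9106 N/mm^2
strain = (Lf - L0) / L0 = (76.9650 - 56.5500) / 56.5500 = 0.3610
E = TS / strain = 5.9106 / 0.3610 = 16.3725 N/mm^2


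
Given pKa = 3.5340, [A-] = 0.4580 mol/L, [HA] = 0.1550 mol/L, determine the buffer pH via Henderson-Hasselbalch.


ratio = [A-] / [HA] = 0.4580 / 0.1550 = 2.9548
log10(ratio) = 0.4705
pH = pKa + log10(ratio) = 3.5340 + 0.4705 = 4.0045


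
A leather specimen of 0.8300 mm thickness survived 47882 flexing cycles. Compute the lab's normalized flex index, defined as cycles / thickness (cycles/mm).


Formula: Index = cycles / thickness
Substituting: Index = 47882 / 0.8300
Result: 57689.1566 cycles/mm


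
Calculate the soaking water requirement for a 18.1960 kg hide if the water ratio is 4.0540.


Formula: Water = hide_weight * ratio
Substituting: Water = 18.1960 * 4.0540
Result: 73.7666 kg


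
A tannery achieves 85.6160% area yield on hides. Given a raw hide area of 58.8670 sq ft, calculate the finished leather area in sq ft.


Formula: finished = raw * yield / 100
Substituting: finished = 58.8670 * 85.6160 / 100
Result: 50.3996 sq ft


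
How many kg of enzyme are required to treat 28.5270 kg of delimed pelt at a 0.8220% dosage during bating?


Formula: Enzyme = substrate * pct / 100
Substituting: Enzyme = 28.5270 * 0.8220 / 100
Result: 0.2345 kg


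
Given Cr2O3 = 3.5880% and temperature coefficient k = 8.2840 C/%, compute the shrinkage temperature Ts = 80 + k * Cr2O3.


Formula: Ts = 80 + k * Cr2O3
Substituting: Ts = 80 + 8.2840 * 3.5880
Result: 109.7230 C


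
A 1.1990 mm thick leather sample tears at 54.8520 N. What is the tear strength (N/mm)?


Formula: Tear strength = force / thickness
Substituting: Tear strength = 54.8520 / 1.1990
Result: 45.7481 N/mm


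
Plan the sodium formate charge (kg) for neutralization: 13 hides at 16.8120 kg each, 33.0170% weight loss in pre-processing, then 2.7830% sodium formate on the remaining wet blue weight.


Total_raw = N * avg_wt = 13 * 16.8120 = 218.5560 kg
Substrate = Total_raw * (1 - loss/100) = 218.5560 * (1 - 33.0170/100) = 146.3954 kg
Neutralizer = Substrate * pct / 100 = 146.3954 * 2.7830 / 100 = 4.0742 kg


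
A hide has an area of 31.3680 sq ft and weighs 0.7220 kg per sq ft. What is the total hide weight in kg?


Formula: Weight = area * weight_per_sqft
Substituting: Weight = 31.3680 * 0.7220
Result: 22.6477 kg


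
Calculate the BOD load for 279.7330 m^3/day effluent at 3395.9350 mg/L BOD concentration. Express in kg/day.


Formula: BOD_load = volume * conc / 1000
Substituting: BOD_load = 279.7330 * 3395.9350 / 1000
Result: 949.9551 kg/day


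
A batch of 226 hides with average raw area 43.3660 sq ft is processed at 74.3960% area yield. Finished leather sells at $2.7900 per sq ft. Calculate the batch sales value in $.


Raw_total = N * avg_area = 226 * 43.3660 = 9800.7160 sq ft
Finished = Raw_total * yield / 100 = 9800.7160 * 74.3960 / 100 = 7291.3407 sq ft
Value = Finished * price = 7291.3407 * 2.7900 = 20342.8405 $


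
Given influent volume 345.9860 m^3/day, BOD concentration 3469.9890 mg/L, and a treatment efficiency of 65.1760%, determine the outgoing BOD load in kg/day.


Load_in = volume * conc / 1000 = 345.9860 * 3469.9890 / 1000 = 1200.5676 kg/day
Removed = Load_in * eff / 100 = 1200.5676 * 65.1760 / 100 = 782.4819 kg/day
Load_out = Load_in - Removed = 1200.5676 - 782.4819 = 418.0857 kg/day


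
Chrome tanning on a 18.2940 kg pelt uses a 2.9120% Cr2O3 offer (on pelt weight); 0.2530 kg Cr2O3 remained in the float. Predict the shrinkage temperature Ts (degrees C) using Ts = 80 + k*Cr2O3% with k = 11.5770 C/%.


Offered = pelt * offer_pct / 100 = 18.2940 * 2.9120 / 100 = 0.5327 kg
Uptake = offered - residual = 0.5327 - 0.2530 = 0.2797 kg
Cr2O3% on pelt = uptake / pelt * 100 = 0.2797 / 18.2940 * 100 = 1.5290 %
Ts = 80 + k * Cr2O3% = 80 + 11.5770 * 1.5290 = 97.7016 C


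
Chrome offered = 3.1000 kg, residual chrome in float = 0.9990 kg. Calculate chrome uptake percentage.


Formula: Uptake = (offered - residual) / offered * 100
Substituting: Uptake = (3.1000 - 0.9990) / 3.1000 * 100
Result: 67.7742 %


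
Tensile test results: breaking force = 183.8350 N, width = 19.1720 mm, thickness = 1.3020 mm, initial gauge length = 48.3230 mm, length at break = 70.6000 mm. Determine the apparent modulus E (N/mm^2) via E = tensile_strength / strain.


TS = F / (w * t) = 183.8350 / (19.1720 * 1.3020) = 7.3646 N/mm^2
strain = (Lf - L0) / L0 = (70.6000 - 48.3230) / 48.3230 = 0.4610
E = TS / strain = 7.3646 / 0.4610 = 15.9752 N/mm^2


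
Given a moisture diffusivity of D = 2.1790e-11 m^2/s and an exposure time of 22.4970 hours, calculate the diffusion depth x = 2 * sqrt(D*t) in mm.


t = 22.4970 hr * 3600 = 80989.2000 s
D * t = 2.1790e-11 * 80989.2000 = 1.7648e-06
x = 2 * sqrt(D*t) = 2 * sqrt(1.7648e-06) = 0.00265688 m = 2.6569 mm


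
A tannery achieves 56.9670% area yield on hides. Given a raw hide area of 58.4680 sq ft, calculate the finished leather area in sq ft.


Formula: finished = raw * yield / 100
Substituting: finished = 58.4680 * 56.9670 / 100
Result: 33.3075 sq ft


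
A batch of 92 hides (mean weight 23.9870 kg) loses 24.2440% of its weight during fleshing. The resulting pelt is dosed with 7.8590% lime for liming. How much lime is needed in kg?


Total_raw = N * avg_wt = 92 * 23.9870 = 2206.8040 kg
Substrate = Total_raw * (1 - loss/100) = 2206.8040 * (1 - 24.2440/100) = 1671.7864 kg
Lime = Substrate * pct / 100 = 1671.7864 * 7.8590 / 100 = 131.3857 kg


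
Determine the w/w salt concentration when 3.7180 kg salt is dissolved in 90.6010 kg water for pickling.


Formula: Conc = salt / (water + salt) * 100
Substituting: Conc = 3.7180 / (90.6010 + 3.7180) * 100
Result: 3.9419 %


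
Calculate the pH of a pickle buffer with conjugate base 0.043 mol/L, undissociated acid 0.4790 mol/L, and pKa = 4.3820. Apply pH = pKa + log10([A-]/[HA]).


ratio = [A-] / [HA] = 0.043 / 0.4790 = 0.0897704
log10(ratio) = -1.0469
pH = pKa + log10(ratio) = 4.3820 - 1.0469 = 3.3351


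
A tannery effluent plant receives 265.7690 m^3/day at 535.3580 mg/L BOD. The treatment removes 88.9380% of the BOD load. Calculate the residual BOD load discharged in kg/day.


Load_in = volume * conc / 1000 = 265.7690 * 535.3580 / 1000 = 142.2816 kg/day
Removed = Load_in * eff / 100 = 142.2816 * 88.9380 / 100 = 126.5424 kg/day
Load_out = Load_in - Removed = 142.2816 - 126.5424 = 15.7392 kg/day


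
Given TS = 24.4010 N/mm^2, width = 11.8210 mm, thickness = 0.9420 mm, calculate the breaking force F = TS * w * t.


Formula: F = TS * w * t
Substituting: F = 24.4010 * 11.8210 * 0.9420
Result: 271.7145 N


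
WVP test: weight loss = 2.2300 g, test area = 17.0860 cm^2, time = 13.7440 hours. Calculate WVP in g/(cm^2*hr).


Formula: WVP = loss / (area * time)
Substituting: WVP = 2.2300 / (17.0860 * 13.7440)
Result: 0.00949623 g/(cm^2*hr)


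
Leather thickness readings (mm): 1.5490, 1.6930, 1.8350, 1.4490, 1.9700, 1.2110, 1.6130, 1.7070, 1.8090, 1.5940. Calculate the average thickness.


Formula: Average = sum / n
Substituting: Average = 16.4300 / 10
Result: 1.6430 mm


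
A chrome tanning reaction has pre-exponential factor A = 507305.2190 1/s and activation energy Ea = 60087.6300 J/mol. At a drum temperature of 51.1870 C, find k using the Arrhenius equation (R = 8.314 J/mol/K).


T_K = T_C + 273.15 = 51.1870 + 273.15 = 324.3370 K
exponent = -Ea / (R * T_K) = -60087.6300 / (8.314 * 324.3370) = -22.2833
k = A * exp(exponent) = 507305.2190 * exp(-22.2833) = 1.0660e-04 1/s


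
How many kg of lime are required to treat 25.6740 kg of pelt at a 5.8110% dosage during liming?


Formula: Lime = substrate * pct / 100
Substituting: Lime = 25.6740 * 5.8110 / 100
Result: 1.4919 kg


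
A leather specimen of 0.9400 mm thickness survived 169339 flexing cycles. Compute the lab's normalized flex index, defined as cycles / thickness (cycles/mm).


Formula: Index = cycles / thickness
Substituting: Index = 169339 / 0.9400
Result: 180147.8723 cycles/mm


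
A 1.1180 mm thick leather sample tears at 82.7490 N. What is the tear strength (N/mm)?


Formula: Tear strength = force / thickness
Substituting: Tear strength = 82.7490 / 1.1180
Result: 74.0152 N/mm


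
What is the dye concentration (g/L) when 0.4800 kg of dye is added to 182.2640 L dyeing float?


Formula: Conc = dye_mass(kg) / volume(L) * 1000
Substituting: Conc = 0.4800 / 182.2640 * 1000
Result: 2.6335 g/L


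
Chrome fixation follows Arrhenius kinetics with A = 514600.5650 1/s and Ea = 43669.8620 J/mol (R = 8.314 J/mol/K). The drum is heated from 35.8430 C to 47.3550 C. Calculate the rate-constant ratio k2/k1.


T1 = 35.8430 + 273.15 = 308.9930 K; T2 = 47.3550 + 273.15 = 320.5050 K
k1 = A * exp(-Ea/(R*T1)) = 514600.5650 * exp(-43669.8620/(8.314*308.9930)) = 0.0213256 1/s
k2 = A * exp(-Ea/(R*T2)) = 514600.5650 * exp(-43669.8620/(8.314*320.5050)) = 0.039271 1/s
k2/k1 = 0.039271 / 0.0213256 = 1.8415


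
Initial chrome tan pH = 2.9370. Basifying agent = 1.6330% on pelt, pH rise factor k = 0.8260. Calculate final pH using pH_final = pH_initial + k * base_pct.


Formula: pH_final = pH_initial + k * base_pct
Substituting: pH_final = 2.9370 + 0.8260 * 1.6330
Result: 4.2859


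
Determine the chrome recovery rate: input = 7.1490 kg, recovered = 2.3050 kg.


Formula: Recovery = recovered / input * 100
Substituting: Recovery = 2.3050 / 7.1490 * 100
Result: 32.2423 %


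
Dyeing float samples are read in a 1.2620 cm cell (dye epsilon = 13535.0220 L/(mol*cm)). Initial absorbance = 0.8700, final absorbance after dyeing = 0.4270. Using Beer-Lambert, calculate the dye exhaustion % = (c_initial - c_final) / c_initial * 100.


c_initial = A_i / (epsilon * l) = 0.8700 / (13535.0220 * 1.2620) = 5.0933e-05 mol/L
c_final = A_f / (epsilon * l) = 0.4270 / (13535.0220 * 1.2620) = 2.4998e-05 mol/L
Exhaustion = (c_initial - c_final) / c_initial * 100 = (5.0933e-05 - 2.4998e-05) / 5.0933e-05 * 100 = 50.9195 %


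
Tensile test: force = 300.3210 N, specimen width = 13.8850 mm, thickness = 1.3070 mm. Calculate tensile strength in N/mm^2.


Formula: TS = force / (width * thickness)
Substituting: TS = 300.3210 / (13.8850 * 1.3070)
Result: 16.5487 N/mm^2


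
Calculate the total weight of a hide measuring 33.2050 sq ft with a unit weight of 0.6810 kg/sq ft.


Formula: Weight = area * weight_per_sqft
Substituting: Weight = 33.2050 * 0.6810
Result: 22.6126 kg


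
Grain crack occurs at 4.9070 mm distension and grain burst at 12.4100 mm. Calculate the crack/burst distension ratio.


Formula: Ratio = crack / burst
Substituting: Ratio = 4.9070 / 12.4100
Result: 0.3954


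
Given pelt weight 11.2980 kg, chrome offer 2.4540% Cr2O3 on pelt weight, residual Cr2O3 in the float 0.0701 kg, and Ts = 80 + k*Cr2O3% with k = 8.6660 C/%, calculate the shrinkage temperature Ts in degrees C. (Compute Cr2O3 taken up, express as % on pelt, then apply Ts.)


Offered = pelt * offer_pct / 100 = 11.2980 * 2.4540 / 100 = 0.2773 kg
Uptake = offered - residual = 0.2773 - 0.0701 = 0.2072 kg
Cr2O3% on pelt = uptake / pelt * 100 = 0.2072 / 11.2980 * 100 = 1.8335 %
Ts = 80 + k * Cr2O3% = 80 + 8.6660 * 1.8335 = 95.8894 C


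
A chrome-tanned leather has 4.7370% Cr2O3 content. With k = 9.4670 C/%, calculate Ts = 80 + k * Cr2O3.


Formula: Ts = 80 + k * Cr2O3
Substituting: Ts = 80 + 9.4670 * 4.7370
Result: 124.8452 C


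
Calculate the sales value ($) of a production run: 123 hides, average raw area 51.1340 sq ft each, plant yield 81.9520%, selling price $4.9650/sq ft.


Raw_total = N * avg_area = 123 * 51.1340 = 6289.4820 sq ft
Finished = Raw_total * yield / 100 = 6289.4820 * 81.9520 / 100 = 5154.3563 sq ft
Value = Finished * price = 5154.3563 * 4.9650 = 25591.3790 $


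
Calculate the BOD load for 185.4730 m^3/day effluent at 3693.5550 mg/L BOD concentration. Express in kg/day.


Formula: BOD_load = volume * conc / 1000
Substituting: BOD_load = 185.4730 * 3693.5550 / 1000
Result: 685.0547 kg/day


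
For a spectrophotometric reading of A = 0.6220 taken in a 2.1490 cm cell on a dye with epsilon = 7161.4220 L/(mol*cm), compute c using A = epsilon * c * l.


Formula: c = A / (epsilon * l)
Substituting: c = 0.6220 / (7161.4220 * 2.1490)
Result: 4.0416e-05 mol/L


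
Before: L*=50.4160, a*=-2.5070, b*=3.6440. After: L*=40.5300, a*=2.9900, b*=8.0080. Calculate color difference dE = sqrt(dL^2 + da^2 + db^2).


dL = -9.8860, da = 5.4970, db = 4.3640
dE = sqrt((-9.8860)^2 + 5.4970^2 + 4.3640^2) = 12.1241


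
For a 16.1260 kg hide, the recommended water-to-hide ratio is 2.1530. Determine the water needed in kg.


Formula: Water = hide_weight * ratio
Substituting: Water = 16.1260 * 2.1530
Result: 34.7193 kg


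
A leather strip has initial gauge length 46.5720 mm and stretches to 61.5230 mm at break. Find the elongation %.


Formula: Elongation = (Lf - L0) / L0 * 100
Substituting: Elongation = (61.5230 - 46.5720) / 46.5720 * 100
Result: 32.1030 %


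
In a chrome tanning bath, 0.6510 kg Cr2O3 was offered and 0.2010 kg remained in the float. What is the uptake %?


Formula: Uptake = (offered - residual) / offered * 100
Substituting: Uptake = (0.6510 - 0.2010) / 0.6510 * 100
Result: 69.1244 %


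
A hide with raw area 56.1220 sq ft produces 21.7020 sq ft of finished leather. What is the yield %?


Formula: Yield = finished / raw * 100
Substituting: Yield = 21.7020 / 56.1220 * 100
Result: 38.6693 %


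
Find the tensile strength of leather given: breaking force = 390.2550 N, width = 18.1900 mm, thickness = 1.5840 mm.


Formula: TS = force / (width * thickness)
Substituting: TS = 390.2550 / (18.1900 * 1.5840)
Result: 13.5444 N/mm^2


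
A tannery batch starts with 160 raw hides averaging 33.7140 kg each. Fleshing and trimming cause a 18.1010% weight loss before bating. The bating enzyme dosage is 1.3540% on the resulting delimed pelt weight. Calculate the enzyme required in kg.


Total_raw = N * avg_wt = 160 * 33.7140 = 5394.2400 kg
Substrate = Total_raw * (1 - loss/100) = 5394.2400 * (1 - 18.1010/100) = 4417.8286 kg
Enzyme = Substrate * pct / 100 = 4417.8286 * 1.3540 / 100 = 59.8174 kg


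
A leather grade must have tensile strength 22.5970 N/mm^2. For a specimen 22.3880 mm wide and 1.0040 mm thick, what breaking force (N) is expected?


Formula: F = TS * w * t
Substituting: F = 22.5970 * 22.3880 * 1.0040
Result: 507.9252 N


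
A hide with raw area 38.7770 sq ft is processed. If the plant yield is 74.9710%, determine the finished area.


Formula: finished = raw * yield / 100
Substituting: finished = 38.7770 * 74.9710 / 100
Result: 29.0715 sq ft


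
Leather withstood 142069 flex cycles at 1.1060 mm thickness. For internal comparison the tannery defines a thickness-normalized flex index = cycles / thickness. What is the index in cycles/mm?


Formula: Index = cycles / thickness
Substituting: Index = 142069 / 1.1060
Result: 128452.9837 cycles/mm


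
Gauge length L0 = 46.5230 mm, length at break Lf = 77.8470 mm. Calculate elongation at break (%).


Formula: Elongation = (Lf - L0) / L0 * 100
Substituting: Elongation = (77.8470 - 46.5230) / 46.5230 * 100
Result: 67.3301 %


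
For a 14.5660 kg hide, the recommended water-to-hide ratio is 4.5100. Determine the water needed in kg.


Formula: Water = hide_weight * ratio
Substituting: Water = 14.5660 * 4.5100
Result: 65.6927 kg


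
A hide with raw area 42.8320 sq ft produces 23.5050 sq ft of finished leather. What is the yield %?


Formula: Yield = finished / raw * 100
Substituting: Yield = 23.5050 / 42.8320 * 100
Result: 54.8772 %


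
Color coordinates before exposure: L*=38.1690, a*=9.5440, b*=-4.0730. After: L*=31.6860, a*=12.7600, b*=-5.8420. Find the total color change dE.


dL = -6.4830, da = 3.2160, db = -1.7690
dE = sqrt((-6.4830)^2 + 3.2160^2 + (-1.7690)^2) = 7.4499


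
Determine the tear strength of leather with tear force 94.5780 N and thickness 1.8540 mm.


Formula: Tear strength = force / thickness
Substituting: Tear strength = 94.5780 / 1.8540
Result: 51.0129 N/mm


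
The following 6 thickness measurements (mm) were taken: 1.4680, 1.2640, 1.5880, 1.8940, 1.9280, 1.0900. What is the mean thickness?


Formula: Average = sum / n
Substituting: Average = 9.2320 / 6
Result: 1.5387 mm


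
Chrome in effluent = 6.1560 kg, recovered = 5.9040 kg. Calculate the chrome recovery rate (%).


Formula: Recovery = recovered / input * 100
Substituting: Recovery = 5.9040 / 6.1560 * 100
Result: 95.9064 %


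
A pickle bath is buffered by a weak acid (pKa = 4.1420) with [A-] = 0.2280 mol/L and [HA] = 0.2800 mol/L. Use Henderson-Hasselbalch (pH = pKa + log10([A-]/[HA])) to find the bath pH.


ratio = [A-] / [HA] = 0.2280 / 0.2800 = 0.8143
log10(ratio) = -0.0892232
pH = pKa + log10(ratio) = 4.1420 - 0.0892232 = 4.0528


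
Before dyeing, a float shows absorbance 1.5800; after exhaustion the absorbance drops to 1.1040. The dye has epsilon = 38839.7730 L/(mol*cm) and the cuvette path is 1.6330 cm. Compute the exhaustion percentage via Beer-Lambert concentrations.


c_initial = A_i / (epsilon * l) = 1.5800 / (38839.7730 * 1.6330) = 2.4911e-05 mol/L
c_final = A_f / (epsilon * l) = 1.1040 / (38839.7730 * 1.6330) = 1.7406e-05 mol/L
Exhaustion = (c_initial - c_final) / c_initial * 100 = (2.4911e-05 - 1.7406e-05) / 2.4911e-05 * 100 = 30.1266 %


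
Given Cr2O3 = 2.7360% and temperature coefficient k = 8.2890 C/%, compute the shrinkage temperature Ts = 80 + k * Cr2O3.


Formula: Ts = 80 + k * Cr2O3
Substituting: Ts = 80 + 8.2890 * 2.7360
Result: 102.6787 C


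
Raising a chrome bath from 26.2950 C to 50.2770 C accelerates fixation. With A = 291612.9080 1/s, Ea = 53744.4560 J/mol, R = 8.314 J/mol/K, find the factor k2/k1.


T1 = 26.2950 + 273.15 = 299.4450 K; T2 = 50.2770 + 273.15 = 323.4270 K
k1 = A * exp(-Ea/(R*T1)) = 291612.9080 * exp(-53744.4560/(8.314*299.4450)) = 1.2285e-04 1/s
k2 = A * exp(-Ea/(R*T2)) = 291612.9080 * exp(-53744.4560/(8.314*323.4270)) = 6.0893e-04 1/s
k2/k1 = 6.0893e-04 / 1.2285e-04 = 4.9566


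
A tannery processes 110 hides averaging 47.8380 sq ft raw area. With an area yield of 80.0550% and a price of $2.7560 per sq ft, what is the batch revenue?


Raw_total = N * avg_area = 110 * 47.8380 = 5262.1800 sq ft
Finished = Raw_total * yield / 100 = 5262.1800 * 80.0550 / 100 = 4212.6382 sq ft
Value = Finished * price = 4212.6382 * 2.7560 = 11610.0309 $


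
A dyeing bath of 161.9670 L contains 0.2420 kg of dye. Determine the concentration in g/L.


Formula: Conc = dye_mass(kg) / volume(L) * 1000
Substituting: Conc = 0.2420 / 161.9670 * 1000
Result: 1.4941 g/L


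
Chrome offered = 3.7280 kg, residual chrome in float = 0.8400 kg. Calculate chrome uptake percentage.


Formula: Uptake = (offered - residual) / offered * 100
Substituting: Uptake = (3.7280 - 0.8400) / 3.7280 * 100
Result: 77.4678 %


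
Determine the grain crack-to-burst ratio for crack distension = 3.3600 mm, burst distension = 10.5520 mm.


Formula: Ratio = crack / burst
Substituting: Ratio = 3.3600 / 10.5520
Result: 0.3184


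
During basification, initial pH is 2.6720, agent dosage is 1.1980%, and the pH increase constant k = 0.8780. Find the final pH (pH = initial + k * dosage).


Formula: pH_final = pH_initial + k * base_pct
Substituting: pH_final = 2.6720 + 0.8780 * 1.1980
Result: 3.7238


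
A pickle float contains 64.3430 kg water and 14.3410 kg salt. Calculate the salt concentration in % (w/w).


Formula: Conc = salt / (water + salt) * 100
Substituting: Conc = 14.3410 / (64.3430 + 14.3410) * 100
Result: 18.2261 %


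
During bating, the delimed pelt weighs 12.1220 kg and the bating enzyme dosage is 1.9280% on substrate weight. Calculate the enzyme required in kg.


Formula: Enzyme = substrate * pct / 100
Substituting: Enzyme = 12.1220 * 1.9280 / 100
Result: 0.2337 kg


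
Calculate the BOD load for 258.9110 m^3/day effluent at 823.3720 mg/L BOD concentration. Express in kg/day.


Formula: BOD_load = volume * conc / 1000
Substituting: BOD_load = 258.9110 * 823.3720 / 1000
Result: 213.1801 kg/day


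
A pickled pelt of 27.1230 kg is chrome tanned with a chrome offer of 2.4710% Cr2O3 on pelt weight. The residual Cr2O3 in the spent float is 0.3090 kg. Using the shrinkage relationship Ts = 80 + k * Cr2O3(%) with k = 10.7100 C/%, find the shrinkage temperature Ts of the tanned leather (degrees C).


Offered = pelt * offer_pct / 100 = 27.1230 * 2.4710 / 100 = 0.6702 kg
Uptake = offered - residual = 0.6702 - 0.3090 = 0.3612 kg
Cr2O3% on pelt = uptake / pelt * 100 = 0.3612 / 27.1230 * 100 = 1.3317 %
Ts = 80 + k * Cr2O3% = 80 + 10.7100 * 1.3317 = 94.2630 C


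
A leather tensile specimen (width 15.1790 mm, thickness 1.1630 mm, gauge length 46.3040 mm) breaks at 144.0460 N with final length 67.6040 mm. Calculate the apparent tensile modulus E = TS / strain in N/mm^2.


TS = F / (w * t) = 144.0460 / (15.1790 * 1.1630) = 8.1598 N/mm^2
strain = (Lf - L0) / L0 = (67.6040 - 46.3040) / 46.3040 = 0.4600
E = TS / strain = 8.1598 / 0.4600 = 17.7385 N/mm^2


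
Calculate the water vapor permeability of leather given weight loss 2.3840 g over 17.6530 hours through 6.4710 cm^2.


Formula: WVP = loss / (area * time)
Substituting: WVP = 2.3840 / (6.4710 * 17.6530)
Result: 0.0208697 g/(cm^2*hr)


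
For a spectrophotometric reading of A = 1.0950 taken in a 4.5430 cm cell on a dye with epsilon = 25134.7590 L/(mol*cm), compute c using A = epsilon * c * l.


Formula: c = A / (epsilon * l)
Substituting: c = 1.0950 / (25134.7590 * 4.5430)
Result: 9.5895e-06 mol/L


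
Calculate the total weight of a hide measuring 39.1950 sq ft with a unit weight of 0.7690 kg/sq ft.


Formula: Weight = area * weight_per_sqft
Substituting: Weight = 39.1950 * 0.7690
Result: 30.1410 kg


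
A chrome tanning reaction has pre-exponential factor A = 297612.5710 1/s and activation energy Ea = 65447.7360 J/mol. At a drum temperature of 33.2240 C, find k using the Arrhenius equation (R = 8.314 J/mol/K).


T_K = T_C + 273.15 = 33.2240 + 273.15 = 306.3740 K
exponent = -Ea / (R * T_K) = -65447.7360 / (8.314 * 306.3740) = -25.6941
k = A * exp(exponent) = 297612.5710 * exp(-25.6941) = 2.0647e-06 1/s


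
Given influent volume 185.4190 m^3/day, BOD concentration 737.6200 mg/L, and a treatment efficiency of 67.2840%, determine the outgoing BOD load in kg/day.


Load_in = volume * conc / 1000 = 185.4190 * 737.6200 / 1000 = 136.7688 kg/day
Removed = Load_in * eff / 100 = 136.7688 * 67.2840 / 100 = 92.0235 kg/day
Load_out = Load_in - Removed = 136.7688 - 92.0235 = 44.7453 kg/day


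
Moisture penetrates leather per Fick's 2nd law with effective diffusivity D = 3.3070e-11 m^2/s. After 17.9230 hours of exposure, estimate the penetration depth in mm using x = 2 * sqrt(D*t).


t = 17.9230 hr * 3600 = 64522.8000 s
D * t = 3.3070e-11 * 64522.8000 = 2.1338e-06
x = 2 * sqrt(D*t) = 2 * sqrt(2.1338e-06) = 0.00292149 m = 2.9215 mm


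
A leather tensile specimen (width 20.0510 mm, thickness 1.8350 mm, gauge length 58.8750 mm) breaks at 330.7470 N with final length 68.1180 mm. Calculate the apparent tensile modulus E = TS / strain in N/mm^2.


TS = F / (w * t) = 330.7470 / (20.0510 * 1.8350) = 8.9893 N/mm^2
strain = (Lf - L0) / L0 = (68.1180 - 58.8750) / 58.8750 = 0.1570
E = TS / strain = 8.9893 / 0.1570 = 57.2587 N/mm^2


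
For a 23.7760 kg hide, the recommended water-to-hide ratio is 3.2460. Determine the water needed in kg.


Formula: Water = hide_weight * ratio
Substituting: Water = 23.7760 * 3.2460
Result: 77.1769 kg


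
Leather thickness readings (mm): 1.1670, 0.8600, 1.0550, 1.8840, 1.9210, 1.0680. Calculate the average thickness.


Formula: Average = sum / n
Substituting: Average = 7.9550 / 6
Result: 1.3258 mm


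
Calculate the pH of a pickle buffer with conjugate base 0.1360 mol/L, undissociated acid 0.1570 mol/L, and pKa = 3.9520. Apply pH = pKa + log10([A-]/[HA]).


ratio = [A-] / [HA] = 0.1360 / 0.1570 = 0.8662
log10(ratio) = -0.0623607
pH = pKa + log10(ratio) = 3.9520 - 0.0623607 = 3.8896


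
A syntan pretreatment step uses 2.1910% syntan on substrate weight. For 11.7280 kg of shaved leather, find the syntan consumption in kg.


Formula: Syntan = substrate * pct / 100
Substituting: Syntan = 11.7280 * 2.1910 / 100
Result: 0.2570 kg


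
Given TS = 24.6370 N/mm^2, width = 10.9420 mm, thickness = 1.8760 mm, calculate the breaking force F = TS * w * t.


Formula: F = TS * w * t
Substituting: F = 24.6370 * 10.9420 * 1.8760
Result: 505.7284 N


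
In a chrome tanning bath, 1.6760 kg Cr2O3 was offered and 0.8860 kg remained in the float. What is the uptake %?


Formula: Uptake = (offered - residual) / offered * 100
Substituting: Uptake = (1.6760 - 0.8860) / 1.6760 * 100
Result: 47.1360 %


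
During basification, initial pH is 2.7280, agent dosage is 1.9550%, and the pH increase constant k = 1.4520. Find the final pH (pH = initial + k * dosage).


Formula: pH_final = pH_initial + k * base_pct
Substituting: pH_final = 2.7280 + 1.4520 * 1.9550
Result: 5.5667


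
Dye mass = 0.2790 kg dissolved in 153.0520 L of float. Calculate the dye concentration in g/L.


Formula: Conc = dye_mass(kg) / volume(L) * 1000
Substituting: Conc = 0.2790 / 153.0520 * 1000
Result: 1.8229 g/L


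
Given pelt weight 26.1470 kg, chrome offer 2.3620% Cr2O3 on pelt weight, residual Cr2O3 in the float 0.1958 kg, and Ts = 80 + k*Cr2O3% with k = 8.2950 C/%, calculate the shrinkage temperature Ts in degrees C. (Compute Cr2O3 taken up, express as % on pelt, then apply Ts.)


Offered = pelt * offer_pct / 100 = 26.1470 * 2.3620 / 100 = 0.6176 kg
Uptake = offered - residual = 0.6176 - 0.1958 = 0.4218 kg
Cr2O3% on pelt = uptake / pelt * 100 = 0.4218 / 26.1470 * 100 = 1.6132 %
Ts = 80 + k * Cr2O3% = 80 + 8.2950 * 1.6132 = 93.3811 C


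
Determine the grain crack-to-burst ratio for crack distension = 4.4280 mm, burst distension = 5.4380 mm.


Formula: Ratio = crack / burst
Substituting: Ratio = 4.4280 / 5.4380
Result: 0.8143


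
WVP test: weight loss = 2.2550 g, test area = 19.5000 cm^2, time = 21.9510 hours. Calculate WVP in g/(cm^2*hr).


Formula: WVP = loss / (area * time)
Substituting: WVP = 2.2550 / (19.5000 * 21.9510)
Result: 0.00526814 g/(cm^2*hr)


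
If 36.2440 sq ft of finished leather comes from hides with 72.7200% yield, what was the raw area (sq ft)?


Formula: raw = finished * 100 / yield
Substituting: raw = 36.2440 * 100 / 72.7200
Result: 49.8405 sq ft


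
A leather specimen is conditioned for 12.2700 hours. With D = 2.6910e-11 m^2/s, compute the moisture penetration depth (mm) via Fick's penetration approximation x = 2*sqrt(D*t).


t = 12.2700 hr * 3600 = 44172.0000 s
D * t = 2.6910e-11 * 44172.0000 = 1.1887e-06
x = 2 * sqrt(D*t) = 2 * sqrt(1.1887e-06) = 0.00218052 m = 2.1805 mm


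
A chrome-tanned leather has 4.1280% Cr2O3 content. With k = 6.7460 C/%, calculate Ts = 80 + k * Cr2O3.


Formula: Ts = 80 + k * Cr2O3
Substituting: Ts = 80 + 6.7460 * 4.1280
Result: 107.8475 C


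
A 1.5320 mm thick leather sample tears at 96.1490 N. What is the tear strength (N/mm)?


Formula: Tear strength = force / thickness
Substituting: Tear strength = 96.1490 / 1.5320
Result: 62.7604 N/mm


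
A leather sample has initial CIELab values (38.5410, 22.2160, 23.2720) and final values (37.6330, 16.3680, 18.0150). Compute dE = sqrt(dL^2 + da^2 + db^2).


dL = -0.9080, da = -5.8480, db = -5.2570
dE = sqrt((-0.9080)^2 + (-5.8480)^2 + (-5.2570)^2) = 7.9158


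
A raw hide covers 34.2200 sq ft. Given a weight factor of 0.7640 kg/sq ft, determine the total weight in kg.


Formula: Weight = area * weight_per_sqft
Substituting: Weight = 34.2200 * 0.7640
Result: 26.1441 kg


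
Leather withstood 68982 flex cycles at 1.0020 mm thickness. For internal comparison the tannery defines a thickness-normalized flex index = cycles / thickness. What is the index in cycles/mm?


Formula: Index = cycles / thickness
Substituting: Index = 68982 / 1.0020
Result: 68844.3114 cycles/mm


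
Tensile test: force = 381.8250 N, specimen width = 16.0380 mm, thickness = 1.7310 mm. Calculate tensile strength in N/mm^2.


Formula: TS = force / (width * thickness)
Substituting: TS = 381.8250 / (16.0380 * 1.7310)
Result: 13.7536 N/mm^2


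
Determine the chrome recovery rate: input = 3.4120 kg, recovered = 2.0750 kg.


Formula: Recovery = recovered / input * 100
Substituting: Recovery = 2.0750 / 3.4120 * 100
Result: 60.8148 %


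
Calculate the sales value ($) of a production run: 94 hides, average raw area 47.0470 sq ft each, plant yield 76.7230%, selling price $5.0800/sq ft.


Raw_total = N * avg_area = 94 * 47.0470 = 4422.4180 sq ft
Finished = Raw_total * yield / 100 = 4422.4180 * 76.7230 / 100 = 3393.0118 sq ft
Value = Finished * price = 3393.0118 * 5.0800 = 17236.4998 $


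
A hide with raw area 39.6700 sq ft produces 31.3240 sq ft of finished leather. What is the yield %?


Formula: Yield = finished / raw * 100
Substituting: Yield = 31.3240 / 39.6700 * 100
Result: 78.9614 %


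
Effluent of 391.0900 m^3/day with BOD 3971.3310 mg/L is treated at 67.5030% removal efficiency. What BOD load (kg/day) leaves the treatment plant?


Load_in = volume * conc / 1000 = 391.0900 * 3971.3310 / 1000 = 1553.1478 kg/day
Removed = Load_in * eff / 100 = 1553.1478 * 67.5030 / 100 = 1048.4214 kg/day
Load_out = Load_in - Removed = 1553.1478 - 1048.4214 = 504.7265 kg/day


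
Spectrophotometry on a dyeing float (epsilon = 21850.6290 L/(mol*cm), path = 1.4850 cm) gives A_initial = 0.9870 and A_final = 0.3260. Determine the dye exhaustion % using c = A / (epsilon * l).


c_initial = A_i / (epsilon * l) = 0.9870 / (21850.6290 * 1.4850) = 3.0418e-05 mol/L
c_final = A_f / (epsilon * l) = 0.3260 / (21850.6290 * 1.4850) = 1.0047e-05 mol/L
Exhaustion = (c_initial - c_final) / c_initial * 100 = (3.0418e-05 - 1.0047e-05) / 3.0418e-05 * 100 = 66.9706 %


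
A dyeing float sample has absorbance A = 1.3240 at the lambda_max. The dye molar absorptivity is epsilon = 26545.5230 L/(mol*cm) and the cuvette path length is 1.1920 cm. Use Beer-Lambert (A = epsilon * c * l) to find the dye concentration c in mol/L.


Formula: c = A / (epsilon * l)
Substituting: c = 1.3240 / (26545.5230 * 1.1920)
Result: 4.1843e-05 mol/L


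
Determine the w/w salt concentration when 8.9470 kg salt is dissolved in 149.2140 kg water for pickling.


Formula: Conc = salt / (water + salt) * 100
Substituting: Conc = 8.9470 / (149.2140 + 8.9470) * 100
Result: 5.6569 %


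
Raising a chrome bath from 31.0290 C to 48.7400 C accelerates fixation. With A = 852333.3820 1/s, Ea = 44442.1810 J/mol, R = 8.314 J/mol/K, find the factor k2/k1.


T1 = 31.0290 + 273.15 = 304.1790 K; T2 = 48.7400 + 273.15 = 321.8900 K
k1 = A * exp(-Ea/(R*T1)) = 852333.3820 * exp(-44442.1810/(8.314*304.1790)) = 0.0198872 1/s
k2 = A * exp(-Ea/(R*T2)) = 852333.3820 * exp(-44442.1810/(8.314*321.8900)) = 0.0523001 1/s
k2/k1 = 0.0523001 / 0.0198872 = 2.6298


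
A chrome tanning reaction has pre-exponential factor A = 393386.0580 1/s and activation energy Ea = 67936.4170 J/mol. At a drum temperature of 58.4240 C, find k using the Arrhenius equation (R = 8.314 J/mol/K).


T_K = T_C + 273.15 = 58.4240 + 273.15 = 331.5740 K
exponent = -Ea / (R * T_K) = -67936.4170 / (8.314 * 331.5740) = -24.6441
k = A * exp(exponent) = 393386.0580 * exp(-24.6441) = 7.7991e-06 1/s


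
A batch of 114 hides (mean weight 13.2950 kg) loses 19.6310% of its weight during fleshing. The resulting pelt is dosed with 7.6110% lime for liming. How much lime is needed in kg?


Total_raw = N * avg_wt = 114 * 13.2950 = 1515.6300 kg
Substrate = Total_raw * (1 - loss/100) = 1515.6300 * (1 - 19.6310/100) = 1218.0967 kg
Lime = Substrate * pct / 100 = 1218.0967 * 7.6110 / 100 = 92.7093 kg


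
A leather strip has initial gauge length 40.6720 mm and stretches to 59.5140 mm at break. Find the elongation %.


Formula: Elongation = (Lf - L0) / L0 * 100
Substituting: Elongation = (59.5140 - 40.6720) / 40.6720 * 100
Result: 46.3267 %


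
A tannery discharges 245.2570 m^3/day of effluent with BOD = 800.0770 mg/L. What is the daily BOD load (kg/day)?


Formula: BOD_load = volume * conc / 1000
Substituting: BOD_load = 245.2570 * 800.0770 / 1000
Result: 196.2245 kg/day


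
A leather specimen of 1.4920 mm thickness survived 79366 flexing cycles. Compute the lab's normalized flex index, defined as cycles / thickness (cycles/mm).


Formula: Index = cycles / thickness
Substituting: Index = 79366 / 1.4920
Result: 53194.3700 cycles/mm


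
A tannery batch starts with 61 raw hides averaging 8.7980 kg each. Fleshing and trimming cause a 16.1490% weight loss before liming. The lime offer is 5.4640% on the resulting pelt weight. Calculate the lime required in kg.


Total_raw = N * avg_wt = 61 * 8.7980 = 536.6780 kg
Substrate = Total_raw * (1 - loss/100) = 536.6780 * (1 - 16.1490/100) = 450.0099 kg
Lime = Substrate * pct / 100 = 450.0099 * 5.4640 / 100 = 24.5885 kg
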